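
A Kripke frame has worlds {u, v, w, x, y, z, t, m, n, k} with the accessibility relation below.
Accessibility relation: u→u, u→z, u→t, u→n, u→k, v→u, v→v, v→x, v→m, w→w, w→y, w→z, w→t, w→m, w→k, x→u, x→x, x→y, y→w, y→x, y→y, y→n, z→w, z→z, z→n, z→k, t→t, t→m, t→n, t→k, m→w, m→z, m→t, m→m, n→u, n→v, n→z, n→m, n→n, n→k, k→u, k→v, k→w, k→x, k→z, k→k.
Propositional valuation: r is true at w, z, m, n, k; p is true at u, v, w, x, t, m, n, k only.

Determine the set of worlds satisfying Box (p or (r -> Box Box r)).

Let φ = Box (p or (r -> Box Box r)). Evaluate φ at each world:
  u (successors {u, z, t, n, k}): φ is false.
  v (successors {u, v, x, m}): φ is true.
  w (successors {w, y, z, t, m, k}): φ is false.
  x (successors {u, x, y}): φ is true.
  y (successors {w, x, y, n}): φ is true.
  z (successors {w, z, n, k}): φ is false.
  t (successors {t, m, n, k}): φ is true.
  m (successors {w, z, t, m}): φ is false.
  n (successors {u, v, z, m, n, k}): φ is false.
  k (successors {u, v, w, x, z, k}): φ is false.
For instance, at z:
  At z: Box (p or (r -> Box Box r)) requires p or (r -> Box Box r) at every successor {w, z, n, k}.
    p or (r -> Box Box r) fails at z, so Box (p or (r -> Box Box r)) is false at z.
      At z: p is false, r -> Box Box r is false, so p or (r -> Box Box r) is false.
Satisfying worlds: {v, x, y, t}

v, x, y, t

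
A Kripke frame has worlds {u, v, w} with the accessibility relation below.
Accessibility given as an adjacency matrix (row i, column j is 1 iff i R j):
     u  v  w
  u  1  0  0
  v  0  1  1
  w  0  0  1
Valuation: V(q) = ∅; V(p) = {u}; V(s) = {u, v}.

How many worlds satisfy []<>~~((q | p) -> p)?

3

Let φ = []<>~~((q | p) -> p). Evaluate φ at each world:
  u (successors {u}): φ is true.
  v (successors {v, w}): φ is true.
  w (successors {w}): φ is true.
For instance, at w:
  At w: []<>~~((q | p) -> p) requires <>~~((q | p) -> p) at every successor {w}.
      At w: <>~~((q | p) -> p) requires ~~((q | p) -> p) at some successor in {w}.
        ~~((q | p) -> p) holds at w, so <>~~((q | p) -> p) is true at w.
  So []<>~~((q | p) -> p) is true at w.
Satisfying worlds: {u, v, w}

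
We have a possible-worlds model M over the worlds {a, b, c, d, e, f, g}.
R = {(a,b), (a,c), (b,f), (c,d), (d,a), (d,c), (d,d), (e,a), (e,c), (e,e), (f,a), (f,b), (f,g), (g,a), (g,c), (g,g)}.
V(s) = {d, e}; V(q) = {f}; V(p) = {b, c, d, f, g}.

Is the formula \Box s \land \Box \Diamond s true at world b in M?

No

Recall that \Box ψ holds at a world iff ψ holds at every accessible world, and \Diamond ψ holds iff ψ holds at some accessible world.
At b: \Box s is false, \Box \Diamond s is false, so \Box s \land \Box \Diamond s is false.
  At b: \Box s requires s at every successor {f}.
    s fails at f, so \Box s is false at b.
  At b: \Box \Diamond s requires \Diamond s at every successor {f}.
    \Diamond s fails at f, so \Box \Diamond s is false at b.
      At f: \Diamond s requires s at some successor in {a, b, g}.
        At a: s is false.
        At b: s is false.
        At g: s is false.
      So \Diamond s is false at f.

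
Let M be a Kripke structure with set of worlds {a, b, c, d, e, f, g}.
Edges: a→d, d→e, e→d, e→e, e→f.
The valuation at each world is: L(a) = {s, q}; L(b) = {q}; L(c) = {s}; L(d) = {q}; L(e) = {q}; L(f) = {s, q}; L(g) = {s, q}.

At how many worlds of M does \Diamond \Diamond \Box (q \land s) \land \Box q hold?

Let φ = \Diamond \Diamond \Box (q \land s) \land \Box q. Evaluate φ at each world:
  a (successors {d}): φ is false.
  b (successors ∅): φ is false.
  c (successors ∅): φ is false.
  d (successors {e}): φ is true.
  e (successors {d, e, f}): φ is true.
  f (successors ∅): φ is false.
  g (successors ∅): φ is false.
For instance, at a:
  At a: \Diamond \Diamond \Box (q \land s) is false, \Box q is true, so \Diamond \Diamond \Box (q \land s) \land \Box q is false.
    At a: \Diamond \Diamond \Box (q \land s) requires \Diamond \Box (q \land s) at some successor in {d}.
      At d: \Diamond \Box (q \land s) is false.
    So \Diamond \Diamond \Box (q \land s) is false at a.
    At a: \Box q requires q at every successor {d}.
      At d: q is true.
    So \Box q is true at a.
Satisfying worlds: {d, e}

2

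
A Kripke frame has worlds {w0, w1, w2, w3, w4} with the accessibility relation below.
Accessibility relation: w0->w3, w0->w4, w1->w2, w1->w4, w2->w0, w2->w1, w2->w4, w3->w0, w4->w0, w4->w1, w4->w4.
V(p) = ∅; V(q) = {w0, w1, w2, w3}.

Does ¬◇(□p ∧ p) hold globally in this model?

Let φ = ¬◇(□p ∧ p). Evaluate φ at each world:
  w0 (successors {w3, w4}): φ is true.
  w1 (successors {w2, w4}): φ is true.
  w2 (successors {w0, w1, w4}): φ is true.
  w3 (successors {w0}): φ is true.
  w4 (successors {w0, w1, w4}): φ is true.
For instance, at w1:
  At w1: ◇(□p ∧ p) is false, so ¬◇(□p ∧ p) is true.
    At w1: ◇(□p ∧ p) requires □p ∧ p at some successor in {w2, w4}.
      At w2: □p ∧ p is false.
      At w4: □p ∧ p is false.
    So ◇(□p ∧ p) is false at w1.

Yes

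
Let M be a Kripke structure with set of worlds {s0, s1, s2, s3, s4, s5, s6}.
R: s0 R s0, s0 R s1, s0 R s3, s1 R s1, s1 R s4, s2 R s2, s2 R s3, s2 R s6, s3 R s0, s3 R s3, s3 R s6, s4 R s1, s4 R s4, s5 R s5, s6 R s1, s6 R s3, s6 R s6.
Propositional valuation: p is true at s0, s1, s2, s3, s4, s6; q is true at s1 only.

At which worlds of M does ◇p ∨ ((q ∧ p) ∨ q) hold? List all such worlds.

Let φ = ◇p ∨ ((q ∧ p) ∨ q). Evaluate φ at each world:
  s0 (successors {s0, s1, s3}): φ is true.
  s1 (successors {s1, s4}): φ is true.
  s2 (successors {s2, s3, s6}): φ is true.
  s3 (successors {s0, s3, s6}): φ is true.
  s4 (successors {s1, s4}): φ is true.
  s5 (successors {s5}): φ is false.
  s6 (successors {s1, s3, s6}): φ is true.
For instance, at s3:
  At s3: ◇p is true, (q ∧ p) ∨ q is false, so ◇p ∨ ((q ∧ p) ∨ q) is true.
    At s3: ◇p requires p at some successor in {s0, s3, s6}.
      p holds at s0, so ◇p is true at s3.
Satisfying worlds: {s0, s1, s2, s3, s4, s6}

s0, s1, s2, s3, s4, s6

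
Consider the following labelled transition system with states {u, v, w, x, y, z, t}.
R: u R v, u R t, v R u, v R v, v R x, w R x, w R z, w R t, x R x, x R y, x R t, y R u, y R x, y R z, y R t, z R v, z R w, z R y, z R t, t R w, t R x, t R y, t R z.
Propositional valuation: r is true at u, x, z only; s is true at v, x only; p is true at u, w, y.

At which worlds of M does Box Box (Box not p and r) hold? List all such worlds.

Let φ = Box Box (Box not p and r). Evaluate φ at each world:
  u (successors {v, t}): φ is false.
  v (successors {u, v, x}): φ is false.
  w (successors {x, z, t}): φ is false.
  x (successors {x, y, t}): φ is false.
  y (successors {u, x, z, t}): φ is false.
  z (successors {v, w, y, t}): φ is false.
  t (successors {w, x, y, z}): φ is false.
For instance, at u:
  At u: Box Box (Box not p and r) requires Box (Box not p and r) at every successor {v, t}.
    Box (Box not p and r) fails at v, so Box Box (Box not p and r) is false at u.
      At v: Box (Box not p and r) requires Box not p and r at every successor {u, v, x}.
        Box not p and r fails at v, so Box (Box not p and r) is false at v.
Satisfying worlds: none.

none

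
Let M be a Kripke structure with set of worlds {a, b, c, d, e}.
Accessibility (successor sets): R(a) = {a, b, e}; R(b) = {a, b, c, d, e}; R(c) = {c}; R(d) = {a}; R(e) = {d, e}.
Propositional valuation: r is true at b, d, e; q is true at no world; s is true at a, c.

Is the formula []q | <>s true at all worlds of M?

No

Recall that []ψ holds at a world iff ψ holds at every accessible world, and <>ψ holds iff ψ holds at some accessible world.
Let φ = []q | <>s. Evaluate φ at each world:
  a (successors {a, b, e}): φ is true.
  b (successors {a, b, c, d, e}): φ is true.
  c (successors {c}): φ is true.
  d (successors {a}): φ is true.
  e (successors {d, e}): φ is false.
Detail at e (counterexample):
  At e: []q is false, <>s is false, so []q | <>s is false.
    At e: []q requires q at every successor {d, e}.
      q fails at d, so []q is false at e.
    At e: <>s requires s at some successor in {d, e}.
      At d: s is false.
      At e: s is false.
    So <>s is false at e.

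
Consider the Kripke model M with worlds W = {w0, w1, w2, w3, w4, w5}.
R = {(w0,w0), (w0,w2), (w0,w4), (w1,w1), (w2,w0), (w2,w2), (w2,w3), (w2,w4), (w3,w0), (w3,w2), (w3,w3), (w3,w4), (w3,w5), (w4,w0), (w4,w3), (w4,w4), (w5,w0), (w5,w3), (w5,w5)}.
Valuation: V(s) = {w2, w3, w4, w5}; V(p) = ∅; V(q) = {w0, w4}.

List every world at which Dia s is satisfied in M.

Let φ = Dia s. Evaluate φ at each world:
  w0 (successors {w0, w2, w4}): φ is true.
  w1 (successors {w1}): φ is false.
  w2 (successors {w0, w2, w3, w4}): φ is true.
  w3 (successors {w0, w2, w3, w4, w5}): φ is true.
  w4 (successors {w0, w3, w4}): φ is true.
  w5 (successors {w0, w3, w5}): φ is true.
For instance, at w2:
  At w2: Dia s requires s at some successor in {w0, w2, w3, w4}.
    s holds at w2, so Dia s is true at w2.
Satisfying worlds: {w0, w2, w3, w4, w5}

w0, w2, w3, w4, w5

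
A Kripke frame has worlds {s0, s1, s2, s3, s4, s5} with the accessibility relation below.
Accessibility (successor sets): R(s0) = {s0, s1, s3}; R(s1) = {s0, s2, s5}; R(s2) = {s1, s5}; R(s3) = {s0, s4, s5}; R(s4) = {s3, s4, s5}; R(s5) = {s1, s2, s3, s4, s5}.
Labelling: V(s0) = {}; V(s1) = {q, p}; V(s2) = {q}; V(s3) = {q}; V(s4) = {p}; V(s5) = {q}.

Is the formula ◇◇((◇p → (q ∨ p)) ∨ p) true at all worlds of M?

Let φ = ◇◇((◇p → (q ∨ p)) ∨ p). Evaluate φ at each world:
  s0 (successors {s0, s1, s3}): φ is true.
  s1 (successors {s0, s2, s5}): φ is true.
  s2 (successors {s1, s5}): φ is true.
  s3 (successors {s0, s4, s5}): φ is true.
  s4 (successors {s3, s4, s5}): φ is true.
  s5 (successors {s1, s2, s3, s4, s5}): φ is true.
For instance, at s2:
  At s2: ◇◇((◇p → (q ∨ p)) ∨ p) requires ◇((◇p → (q ∨ p)) ∨ p) at some successor in {s1, s5}.
    ◇((◇p → (q ∨ p)) ∨ p) holds at s1, so ◇◇((◇p → (q ∨ p)) ∨ p) is true at s2.
      At s1: ◇((◇p → (q ∨ p)) ∨ p) requires (◇p → (q ∨ p)) ∨ p at some successor in {s0, s2, s5}.
        (◇p → (q ∨ p)) ∨ p holds at s2, so ◇((◇p → (q ∨ p)) ∨ p) is true at s1.

Yes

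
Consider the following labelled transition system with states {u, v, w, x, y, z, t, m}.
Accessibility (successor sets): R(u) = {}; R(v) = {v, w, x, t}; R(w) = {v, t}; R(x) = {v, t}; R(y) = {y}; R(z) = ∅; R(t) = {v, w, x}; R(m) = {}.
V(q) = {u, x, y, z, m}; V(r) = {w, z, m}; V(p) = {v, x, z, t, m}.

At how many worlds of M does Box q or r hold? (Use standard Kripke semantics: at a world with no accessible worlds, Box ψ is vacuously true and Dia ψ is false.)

5

Let φ = Box q or r. Evaluate φ at each world:
  u (successors ∅): φ is true.
  v (successors {v, w, x, t}): φ is false.
  w (successors {v, t}): φ is true.
  x (successors {v, t}): φ is false.
  y (successors {y}): φ is true.
  z (successors ∅): φ is true.
  t (successors {v, w, x}): φ is false.
  m (successors ∅): φ is true.
For instance, at w:
  At w: Box q is false, r is true, so Box q or r is true.
    At w: Box q requires q at every successor {v, t}.
      q fails at v, so Box q is false at w.
Satisfying worlds: {u, w, y, z, m}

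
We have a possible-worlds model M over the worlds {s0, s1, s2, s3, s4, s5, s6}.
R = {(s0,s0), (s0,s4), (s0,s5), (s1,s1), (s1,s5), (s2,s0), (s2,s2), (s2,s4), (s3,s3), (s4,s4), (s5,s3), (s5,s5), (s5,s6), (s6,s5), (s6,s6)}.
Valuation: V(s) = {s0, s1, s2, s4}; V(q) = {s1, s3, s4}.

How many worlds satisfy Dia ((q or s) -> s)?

Let φ = Dia ((q or s) -> s). Evaluate φ at each world:
  s0 (successors {s0, s4, s5}): φ is true.
  s1 (successors {s1, s5}): φ is true.
  s2 (successors {s0, s2, s4}): φ is true.
  s3 (successors {s3}): φ is false.
  s4 (successors {s4}): φ is true.
  s5 (successors {s3, s5, s6}): φ is true.
  s6 (successors {s5, s6}): φ is true.
For instance, at s4:
  At s4: Dia ((q or s) -> s) requires (q or s) -> s at some successor in {s4}.
    (q or s) -> s holds at s4, so Dia ((q or s) -> s) is true at s4.
Satisfying worlds: {s0, s1, s2, s4, s5, s6}

6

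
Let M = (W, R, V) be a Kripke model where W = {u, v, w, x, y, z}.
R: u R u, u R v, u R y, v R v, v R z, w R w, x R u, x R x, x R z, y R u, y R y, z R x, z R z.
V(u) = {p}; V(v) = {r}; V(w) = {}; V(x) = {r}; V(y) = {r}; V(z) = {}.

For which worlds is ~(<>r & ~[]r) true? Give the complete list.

w

Recall that []ψ holds at a world iff ψ holds at every accessible world, and <>ψ holds iff ψ holds at some accessible world.
Let φ = ~(<>r & ~[]r). Evaluate φ at each world:
  u (successors {u, v, y}): φ is false.
  v (successors {v, z}): φ is false.
  w (successors {w}): φ is true.
  x (successors {u, x, z}): φ is false.
  y (successors {u, y}): φ is false.
  z (successors {x, z}): φ is false.
For instance, at w:
  At w: <>r & ~[]r is false, so ~(<>r & ~[]r) is true.
    At w: <>r is false, ~[]r is true, so <>r & ~[]r is false.
      At w: <>r requires r at some successor in {w}.
        At w: r is false.
      So <>r is false at w.
      At w: []r is false, so ~[]r is true.
Satisfying worlds: {w}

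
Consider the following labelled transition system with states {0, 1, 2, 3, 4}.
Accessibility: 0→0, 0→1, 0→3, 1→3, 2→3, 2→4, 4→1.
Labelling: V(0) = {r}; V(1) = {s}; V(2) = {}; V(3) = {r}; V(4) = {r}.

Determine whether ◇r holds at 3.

At 3: no accessible worlds, so ◇r is false.

No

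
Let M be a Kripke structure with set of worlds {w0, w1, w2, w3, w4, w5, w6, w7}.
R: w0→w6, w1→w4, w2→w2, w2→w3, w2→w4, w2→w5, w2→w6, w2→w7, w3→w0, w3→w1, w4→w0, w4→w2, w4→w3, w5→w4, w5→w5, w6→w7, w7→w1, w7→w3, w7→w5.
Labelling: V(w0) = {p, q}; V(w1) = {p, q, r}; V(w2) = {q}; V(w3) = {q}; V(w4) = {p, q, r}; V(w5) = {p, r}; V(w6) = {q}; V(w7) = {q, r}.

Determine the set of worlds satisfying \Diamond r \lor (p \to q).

w0, w1, w2, w3, w4, w5, w6, w7

Recall that \Diamond ψ holds at a world iff ψ holds at some accessible world.
Let φ = \Diamond r \lor (p \to q). Evaluate φ at each world:
  w0 (successors {w6}): φ is true.
  w1 (successors {w4}): φ is true.
  w2 (successors {w2, w3, w4, w5, w6, w7}): φ is true.
  w3 (successors {w0, w1}): φ is true.
  w4 (successors {w0, w2, w3}): φ is true.
  w5 (successors {w4, w5}): φ is true.
  w6 (successors {w7}): φ is true.
  w7 (successors {w1, w3, w5}): φ is true.
For instance, at w7:
  At w7: \Diamond r is true, p \to q is true, so \Diamond r \lor (p \to q) is true.
    At w7: \Diamond r requires r at some successor in {w1, w3, w5}.
      r holds at w1, so \Diamond r is true at w7.
Satisfying worlds: {w0, w1, w2, w3, w4, w5, w6, w7}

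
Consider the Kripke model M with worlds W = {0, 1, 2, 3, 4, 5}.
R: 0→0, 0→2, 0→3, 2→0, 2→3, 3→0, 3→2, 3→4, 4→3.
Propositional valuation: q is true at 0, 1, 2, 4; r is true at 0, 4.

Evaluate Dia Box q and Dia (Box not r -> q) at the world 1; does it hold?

Recall that Box ψ holds at a world iff ψ holds at every accessible world, and Dia ψ holds iff ψ holds at some accessible world.
At 1: Dia Box q is false, Dia (Box not r -> q) is false, so Dia Box q and Dia (Box not r -> q) is false.
  At 1: no accessible worlds, so Dia Box q is false.
  At 1: no accessible worlds, so Dia (Box not r -> q) is false.

No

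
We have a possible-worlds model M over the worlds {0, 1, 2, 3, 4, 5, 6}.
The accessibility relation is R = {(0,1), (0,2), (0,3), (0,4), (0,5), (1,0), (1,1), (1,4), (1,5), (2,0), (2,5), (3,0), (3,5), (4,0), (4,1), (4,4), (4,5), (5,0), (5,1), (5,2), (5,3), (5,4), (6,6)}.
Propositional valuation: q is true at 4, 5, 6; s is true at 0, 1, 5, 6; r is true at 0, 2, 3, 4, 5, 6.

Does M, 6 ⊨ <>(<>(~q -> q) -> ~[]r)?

No

At 6: <>(<>(~q -> q) -> ~[]r) requires <>(~q -> q) -> ~[]r at some successor in {6}.
  At 6: <>(~q -> q) -> ~[]r is false.
So <>(<>(~q -> q) -> ~[]r) is false at 6.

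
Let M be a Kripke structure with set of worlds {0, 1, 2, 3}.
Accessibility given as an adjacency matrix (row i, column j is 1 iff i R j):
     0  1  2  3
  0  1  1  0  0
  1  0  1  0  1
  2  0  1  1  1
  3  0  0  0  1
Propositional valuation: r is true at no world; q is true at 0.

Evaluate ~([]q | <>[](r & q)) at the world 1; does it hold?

Yes

At 1: []q | <>[](r & q) is false, so ~([]q | <>[](r & q)) is true.
  At 1: []q is false, <>[](r & q) is false, so []q | <>[](r & q) is false.
    At 1: []q requires q at every successor {1, 3}.
      q fails at 1, so []q is false at 1.
    At 1: <>[](r & q) requires [](r & q) at some successor in {1, 3}.
      At 1: [](r & q) is false.
      At 3: [](r & q) is false.
    So <>[](r & q) is false at 1.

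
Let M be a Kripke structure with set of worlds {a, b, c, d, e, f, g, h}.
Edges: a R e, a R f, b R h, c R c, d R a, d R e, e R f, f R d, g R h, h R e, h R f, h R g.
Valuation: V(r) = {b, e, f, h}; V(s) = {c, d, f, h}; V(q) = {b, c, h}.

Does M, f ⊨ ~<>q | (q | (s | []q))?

Recall that []ψ holds at a world iff ψ holds at every accessible world, and <>ψ holds iff ψ holds at some accessible world.
At f: ~<>q is true, q | (s | []q) is true, so ~<>q | (q | (s | []q)) is true.
  At f: <>q is false, so ~<>q is true.
    At f: <>q requires q at some successor in {d}.
      At d: q is false.
    So <>q is false at f.
  At f: q is false, s | []q is true, so q | (s | []q) is true.
    At f: s is true, []q is false, so s | []q is true.
      At f: []q requires q at every successor {d}.
        q fails at d, so []q is false at f.

Yes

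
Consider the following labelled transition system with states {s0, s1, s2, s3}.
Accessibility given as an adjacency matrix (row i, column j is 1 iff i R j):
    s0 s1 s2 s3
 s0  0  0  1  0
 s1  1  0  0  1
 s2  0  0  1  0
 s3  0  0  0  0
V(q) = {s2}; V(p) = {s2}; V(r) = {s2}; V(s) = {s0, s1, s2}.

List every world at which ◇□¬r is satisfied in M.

Recall that □ψ holds at a world iff ψ holds at every accessible world, and ◇ψ holds iff ψ holds at some accessible world.
Let φ = ◇□¬r. Evaluate φ at each world:
  s0 (successors {s2}): φ is false.
  s1 (successors {s0, s3}): φ is true.
  s2 (successors {s2}): φ is false.
  s3 (successors ∅): φ is false.
For instance, at s1:
  At s1: ◇□¬r requires □¬r at some successor in {s0, s3}.
    □¬r holds at s3, so ◇□¬r is true at s1.
      At s3: no accessible worlds, so □¬r holds vacuously.
Satisfying worlds: {s1}

s1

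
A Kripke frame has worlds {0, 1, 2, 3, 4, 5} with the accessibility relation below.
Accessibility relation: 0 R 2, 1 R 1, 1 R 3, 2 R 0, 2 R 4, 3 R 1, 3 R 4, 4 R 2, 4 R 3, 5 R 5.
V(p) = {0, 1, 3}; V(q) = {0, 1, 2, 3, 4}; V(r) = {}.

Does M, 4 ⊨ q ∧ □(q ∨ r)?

Yes

Recall that □ψ holds at a world iff ψ holds at every accessible world, and ◇ψ holds iff ψ holds at some accessible world.
At 4: q is true, □(q ∨ r) is true, so q ∧ □(q ∨ r) is true.
  At 4: □(q ∨ r) requires q ∨ r at every successor {2, 3}.
    At 2: q ∨ r is true.
    At 3: q ∨ r is true.
  So □(q ∨ r) is true at 4.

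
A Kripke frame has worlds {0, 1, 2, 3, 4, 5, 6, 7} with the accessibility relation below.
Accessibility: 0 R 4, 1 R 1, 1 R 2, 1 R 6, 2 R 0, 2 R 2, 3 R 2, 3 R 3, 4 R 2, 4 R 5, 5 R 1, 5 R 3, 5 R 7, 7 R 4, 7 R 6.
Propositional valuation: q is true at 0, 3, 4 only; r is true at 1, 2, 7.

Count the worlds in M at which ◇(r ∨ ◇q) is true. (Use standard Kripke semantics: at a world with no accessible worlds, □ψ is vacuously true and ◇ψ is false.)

Let φ = ◇(r ∨ ◇q). Evaluate φ at each world:
  0 (successors {4}): φ is false.
  1 (successors {1, 2, 6}): φ is true.
  2 (successors {0, 2}): φ is true.
  3 (successors {2, 3}): φ is true.
  4 (successors {2, 5}): φ is true.
  5 (successors {1, 3, 7}): φ is true.
  6 (successors ∅): φ is false.
  7 (successors {4, 6}): φ is false.
For instance, at 7:
  At 7: ◇(r ∨ ◇q) requires r ∨ ◇q at some successor in {4, 6}.
    At 4: r ∨ ◇q is false.
    At 6: r ∨ ◇q is false.
  So ◇(r ∨ ◇q) is false at 7.
Satisfying worlds: {1, 2, 3, 4, 5}

5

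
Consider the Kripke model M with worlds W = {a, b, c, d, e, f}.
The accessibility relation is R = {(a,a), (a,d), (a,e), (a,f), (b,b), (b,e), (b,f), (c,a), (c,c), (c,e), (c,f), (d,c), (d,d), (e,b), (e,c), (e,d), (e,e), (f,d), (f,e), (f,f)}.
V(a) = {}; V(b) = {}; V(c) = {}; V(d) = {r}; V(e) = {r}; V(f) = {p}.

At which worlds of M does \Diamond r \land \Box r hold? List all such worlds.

Let φ = \Diamond r \land \Box r. Evaluate φ at each world:
  a (successors {a, d, e, f}): φ is false.
  b (successors {b, e, f}): φ is false.
  c (successors {a, c, e, f}): φ is false.
  d (successors {c, d}): φ is false.
  e (successors {b, c, d, e}): φ is false.
  f (successors {d, e, f}): φ is false.
For instance, at a:
  At a: \Diamond r is true, \Box r is false, so \Diamond r \land \Box r is false.
    At a: \Diamond r requires r at some successor in {a, d, e, f}.
      r holds at d, so \Diamond r is true at a.
    At a: \Box r requires r at every successor {a, d, e, f}.
      r fails at a, so \Box r is false at a.
Satisfying worlds: none.

none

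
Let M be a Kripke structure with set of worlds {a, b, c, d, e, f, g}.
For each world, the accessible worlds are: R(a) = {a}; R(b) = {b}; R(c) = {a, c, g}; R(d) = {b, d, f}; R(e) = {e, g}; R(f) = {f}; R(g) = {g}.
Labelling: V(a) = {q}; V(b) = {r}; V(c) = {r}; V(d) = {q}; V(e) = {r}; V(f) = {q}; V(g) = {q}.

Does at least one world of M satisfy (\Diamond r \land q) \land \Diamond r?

Yes

Let φ = (\Diamond r \land q) \land \Diamond r. Evaluate φ at each world:
  a (successors {a}): φ is false.
  b (successors {b}): φ is false.
  c (successors {a, c, g}): φ is false.
  d (successors {b, d, f}): φ is true.
  e (successors {e, g}): φ is false.
  f (successors {f}): φ is false.
  g (successors {g}): φ is false.
Detail at d (witness):
  At d: \Diamond r \land q is true, \Diamond r is true, so (\Diamond r \land q) \land \Diamond r is true.
    At d: \Diamond r is true, q is true, so \Diamond r \land q is true.
      At d: \Diamond r requires r at some successor in {b, d, f}.
        r holds at b, so \Diamond r is true at d.
    At d: \Diamond r requires r at some successor in {b, d, f}.
      r holds at b, so \Diamond r is true at d.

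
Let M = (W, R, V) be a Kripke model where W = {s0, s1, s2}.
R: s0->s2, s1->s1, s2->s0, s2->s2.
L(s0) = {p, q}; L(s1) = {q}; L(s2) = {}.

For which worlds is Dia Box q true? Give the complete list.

Let φ = Dia Box q. Evaluate φ at each world:
  s0 (successors {s2}): φ is false.
  s1 (successors {s1}): φ is true.
  s2 (successors {s0, s2}): φ is false.
For instance, at s1:
  At s1: Dia Box q requires Box q at some successor in {s1}.
    Box q holds at s1, so Dia Box q is true at s1.
      At s1: Box q requires q at every successor {s1}.
        At s1: q is true.
      So Box q is true at s1.
Satisfying worlds: {s1}

s1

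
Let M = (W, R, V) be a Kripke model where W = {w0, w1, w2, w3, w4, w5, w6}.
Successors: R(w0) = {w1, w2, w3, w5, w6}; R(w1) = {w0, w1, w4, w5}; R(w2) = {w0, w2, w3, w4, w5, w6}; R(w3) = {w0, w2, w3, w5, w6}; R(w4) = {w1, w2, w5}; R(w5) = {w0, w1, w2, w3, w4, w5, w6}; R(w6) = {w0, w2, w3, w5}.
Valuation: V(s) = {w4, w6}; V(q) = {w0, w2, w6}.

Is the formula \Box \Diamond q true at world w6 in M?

Yes

At w6: \Box \Diamond q requires \Diamond q at every successor {w0, w2, w3, w5}.
  At w0: \Diamond q is true.
  At w2: \Diamond q is true.
  At w3: \Diamond q is true.
  At w5: \Diamond q is true.
So \Box \Diamond q is true at w6.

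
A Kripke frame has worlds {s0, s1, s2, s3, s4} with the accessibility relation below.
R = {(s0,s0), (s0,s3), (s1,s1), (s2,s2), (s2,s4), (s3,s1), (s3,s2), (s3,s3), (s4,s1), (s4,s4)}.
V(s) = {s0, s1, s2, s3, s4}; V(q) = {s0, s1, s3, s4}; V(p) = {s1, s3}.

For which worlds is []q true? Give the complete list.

Recall that []ψ holds at a world iff ψ holds at every accessible world, and <>ψ holds iff ψ holds at some accessible world.
Let φ = []q. Evaluate φ at each world:
  s0 (successors {s0, s3}): φ is true.
  s1 (successors {s1}): φ is true.
  s2 (successors {s2, s4}): φ is false.
  s3 (successors {s1, s2, s3}): φ is false.
  s4 (successors {s1, s4}): φ is true.
For instance, at s4:
  At s4: []q requires q at every successor {s1, s4}.
    At s1: q is true.
    At s4: q is true.
  So []q is true at s4.
Satisfying worlds: {s0, s1, s4}

s0, s1, s4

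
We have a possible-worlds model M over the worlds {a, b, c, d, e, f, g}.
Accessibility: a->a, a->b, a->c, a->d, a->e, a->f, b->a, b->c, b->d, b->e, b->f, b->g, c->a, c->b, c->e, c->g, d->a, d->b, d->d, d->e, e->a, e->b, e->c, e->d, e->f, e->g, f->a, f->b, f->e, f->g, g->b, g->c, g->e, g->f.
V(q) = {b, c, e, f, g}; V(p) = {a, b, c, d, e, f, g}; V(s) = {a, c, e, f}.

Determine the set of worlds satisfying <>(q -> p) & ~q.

a, d

Let φ = <>(q -> p) & ~q. Evaluate φ at each world:
  a (successors {a, b, c, d, e, f}): φ is true.
  b (successors {a, c, d, e, f, g}): φ is false.
  c (successors {a, b, e, g}): φ is false.
  d (successors {a, b, d, e}): φ is true.
  e (successors {a, b, c, d, f, g}): φ is false.
  f (successors {a, b, e, g}): φ is false.
  g (successors {b, c, e, f}): φ is false.
For instance, at d:
  At d: <>(q -> p) is true, ~q is true, so <>(q -> p) & ~q is true.
    At d: <>(q -> p) requires q -> p at some successor in {a, b, d, e}.
      q -> p holds at a, so <>(q -> p) is true at d.
Satisfying worlds: {a, d}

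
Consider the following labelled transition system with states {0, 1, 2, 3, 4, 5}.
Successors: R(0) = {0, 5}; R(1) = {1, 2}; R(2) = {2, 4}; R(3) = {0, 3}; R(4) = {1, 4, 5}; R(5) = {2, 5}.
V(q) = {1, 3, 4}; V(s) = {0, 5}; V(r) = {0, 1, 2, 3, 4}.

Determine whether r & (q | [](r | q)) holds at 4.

At 4: r is true, q | [](r | q) is true, so r & (q | [](r | q)) is true.
  At 4: q is true, [](r | q) is false, so q | [](r | q) is true.
    At 4: [](r | q) requires r | q at every successor {1, 4, 5}.
      r | q fails at 5, so [](r | q) is false at 4.

Yes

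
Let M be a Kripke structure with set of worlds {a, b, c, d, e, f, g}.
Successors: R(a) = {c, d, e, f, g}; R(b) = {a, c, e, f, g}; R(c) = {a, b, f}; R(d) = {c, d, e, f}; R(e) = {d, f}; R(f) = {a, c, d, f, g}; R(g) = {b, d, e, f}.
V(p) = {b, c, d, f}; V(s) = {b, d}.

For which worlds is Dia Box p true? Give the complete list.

Recall that Box ψ holds at a world iff ψ holds at every accessible world, and Dia ψ holds iff ψ holds at some accessible world.
Let φ = Dia Box p. Evaluate φ at each world:
  a (successors {c, d, e, f, g}): φ is true.
  b (successors {a, c, e, f, g}): φ is true.
  c (successors {a, b, f}): φ is false.
  d (successors {c, d, e, f}): φ is true.
  e (successors {d, f}): φ is false.
  f (successors {a, c, d, f, g}): φ is false.
  g (successors {b, d, e, f}): φ is true.
For instance, at d:
  At d: Dia Box p requires Box p at some successor in {c, d, e, f}.
    Box p holds at e, so Dia Box p is true at d.
      At e: Box p requires p at every successor {d, f}.
        At d: p is true.
        At f: p is true.
      So Box p is true at e.
Satisfying worlds: {a, b, d, g}

a, b, d, g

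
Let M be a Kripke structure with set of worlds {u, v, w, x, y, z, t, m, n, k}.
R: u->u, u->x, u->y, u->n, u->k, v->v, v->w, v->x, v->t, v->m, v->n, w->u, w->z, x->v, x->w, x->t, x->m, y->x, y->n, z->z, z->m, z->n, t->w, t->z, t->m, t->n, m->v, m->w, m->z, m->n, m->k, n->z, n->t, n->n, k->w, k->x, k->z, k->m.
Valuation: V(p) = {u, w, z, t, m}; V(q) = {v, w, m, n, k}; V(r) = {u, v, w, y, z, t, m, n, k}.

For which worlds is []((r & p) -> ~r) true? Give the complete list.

Let φ = []((r & p) -> ~r). Evaluate φ at each world:
  u (successors {u, x, y, n, k}): φ is false.
  v (successors {v, w, x, t, m, n}): φ is false.
  w (successors {u, z}): φ is false.
  x (successors {v, w, t, m}): φ is false.
  y (successors {x, n}): φ is true.
  z (successors {z, m, n}): φ is false.
  t (successors {w, z, m, n}): φ is false.
  m (successors {v, w, z, n, k}): φ is false.
  n (successors {z, t, n}): φ is false.
  k (successors {w, x, z, m}): φ is false.
For instance, at w:
  At w: []((r & p) -> ~r) requires (r & p) -> ~r at every successor {u, z}.
    (r & p) -> ~r fails at u, so []((r & p) -> ~r) is false at w.
Satisfying worlds: {y}

y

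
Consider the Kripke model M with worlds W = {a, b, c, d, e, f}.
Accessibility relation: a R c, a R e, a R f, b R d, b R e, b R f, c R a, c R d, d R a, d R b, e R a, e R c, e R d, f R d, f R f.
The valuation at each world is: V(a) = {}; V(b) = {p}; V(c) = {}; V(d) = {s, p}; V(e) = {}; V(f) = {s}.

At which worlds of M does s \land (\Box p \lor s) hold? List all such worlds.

d, f

Let φ = s \land (\Box p \lor s). Evaluate φ at each world:
  a (successors {c, e, f}): φ is false.
  b (successors {d, e, f}): φ is false.
  c (successors {a, d}): φ is false.
  d (successors {a, b}): φ is true.
  e (successors {a, c, d}): φ is false.
  f (successors {d, f}): φ is true.
For instance, at d:
  At d: s is true, \Box p \lor s is true, so s \land (\Box p \lor s) is true.
    At d: \Box p is false, s is true, so \Box p \lor s is true.
      At d: \Box p requires p at every successor {a, b}.
        p fails at a, so \Box p is false at d.
Satisfying worlds: {d, f}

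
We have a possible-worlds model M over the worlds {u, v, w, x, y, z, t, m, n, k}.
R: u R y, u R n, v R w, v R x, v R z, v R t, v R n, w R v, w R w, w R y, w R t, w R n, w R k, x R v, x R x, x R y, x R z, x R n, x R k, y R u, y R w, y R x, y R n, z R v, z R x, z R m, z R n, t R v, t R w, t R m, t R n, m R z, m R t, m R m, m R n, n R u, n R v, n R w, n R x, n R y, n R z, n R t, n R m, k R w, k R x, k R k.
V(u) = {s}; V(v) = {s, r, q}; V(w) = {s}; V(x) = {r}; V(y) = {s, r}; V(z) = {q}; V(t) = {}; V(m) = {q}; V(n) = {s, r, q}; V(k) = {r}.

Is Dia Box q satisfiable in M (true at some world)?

No

Let φ = Dia Box q. Evaluate φ at each world:
  u (successors {y, n}): φ is false.
  v (successors {w, x, z, t, n}): φ is false.
  w (successors {v, w, y, t, n, k}): φ is false.
  x (successors {v, x, y, z, n, k}): φ is false.
  y (successors {u, w, x, n}): φ is false.
  z (successors {v, x, m, n}): φ is false.
  t (successors {v, w, m, n}): φ is false.
  m (successors {z, t, m, n}): φ is false.
  n (successors {u, v, w, x, y, z, t, m}): φ is false.
  k (successors {w, x, k}): φ is false.
For instance, at u:
  At u: Dia Box q requires Box q at some successor in {y, n}.
    At y: Box q is false.
    At n: Box q is false.
  So Dia Box q is false at u.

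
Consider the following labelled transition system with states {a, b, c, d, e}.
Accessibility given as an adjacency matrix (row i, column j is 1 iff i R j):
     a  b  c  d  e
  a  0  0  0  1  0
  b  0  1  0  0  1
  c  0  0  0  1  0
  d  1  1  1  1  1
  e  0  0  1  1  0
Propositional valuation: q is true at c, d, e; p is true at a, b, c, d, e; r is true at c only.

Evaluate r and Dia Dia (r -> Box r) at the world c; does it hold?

Yes

Recall that Box ψ holds at a world iff ψ holds at every accessible world, and Dia ψ holds iff ψ holds at some accessible world.
At c: r is true, Dia Dia (r -> Box r) is true, so r and Dia Dia (r -> Box r) is true.
  At c: Dia Dia (r -> Box r) requires Dia (r -> Box r) at some successor in {d}.
    Dia (r -> Box r) holds at d, so Dia Dia (r -> Box r) is true at c.
      At d: Dia (r -> Box r) requires r -> Box r at some successor in {a, b, c, d, e}.
        r -> Box r holds at a, so Dia (r -> Box r) is true at d.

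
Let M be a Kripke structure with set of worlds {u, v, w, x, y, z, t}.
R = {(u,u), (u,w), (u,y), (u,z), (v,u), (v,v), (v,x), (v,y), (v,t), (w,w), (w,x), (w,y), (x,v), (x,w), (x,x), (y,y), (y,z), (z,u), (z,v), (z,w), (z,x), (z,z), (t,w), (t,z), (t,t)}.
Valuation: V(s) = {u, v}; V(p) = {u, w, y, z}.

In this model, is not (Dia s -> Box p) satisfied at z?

Yes

At z: Dia s -> Box p is false, so not (Dia s -> Box p) is true.
  At z: Dia s is true, Box p is false, so Dia s -> Box p is false.
    At z: Dia s requires s at some successor in {u, v, w, x, z}.
      s holds at u, so Dia s is true at z.
    At z: Box p requires p at every successor {u, v, w, x, z}.
      p fails at v, so Box p is false at z.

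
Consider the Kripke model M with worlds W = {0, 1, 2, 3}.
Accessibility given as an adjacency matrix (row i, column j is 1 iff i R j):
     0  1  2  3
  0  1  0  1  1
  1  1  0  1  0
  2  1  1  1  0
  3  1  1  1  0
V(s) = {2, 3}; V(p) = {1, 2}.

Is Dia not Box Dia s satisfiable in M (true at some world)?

Recall that Box ψ holds at a world iff ψ holds at every accessible world, and Dia ψ holds iff ψ holds at some accessible world.
Let φ = Dia not Box Dia s. Evaluate φ at each world:
  0 (successors {0, 2, 3}): φ is false.
  1 (successors {0, 2}): φ is false.
  2 (successors {0, 1, 2}): φ is false.
  3 (successors {0, 1, 2}): φ is false.
For instance, at 2:
  At 2: Dia not Box Dia s requires not Box Dia s at some successor in {0, 1, 2}.
    At 0: not Box Dia s is false.
    At 1: not Box Dia s is false.
    At 2: not Box Dia s is false.
  So Dia not Box Dia s is false at 2.

No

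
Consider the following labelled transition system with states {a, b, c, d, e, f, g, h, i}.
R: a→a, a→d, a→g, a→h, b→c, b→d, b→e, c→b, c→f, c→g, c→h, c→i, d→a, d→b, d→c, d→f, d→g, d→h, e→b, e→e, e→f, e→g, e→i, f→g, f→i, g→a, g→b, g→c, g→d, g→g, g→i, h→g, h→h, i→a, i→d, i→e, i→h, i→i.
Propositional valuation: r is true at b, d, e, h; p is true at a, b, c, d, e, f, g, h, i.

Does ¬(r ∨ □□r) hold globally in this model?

No

Recall that □ψ holds at a world iff ψ holds at every accessible world, and ◇ψ holds iff ψ holds at some accessible world.
Let φ = ¬(r ∨ □□r). Evaluate φ at each world:
  a (successors {a, d, g, h}): φ is true.
  b (successors {c, d, e}): φ is false.
  c (successors {b, f, g, h, i}): φ is true.
  d (successors {a, b, c, f, g, h}): φ is false.
  e (successors {b, e, f, g, i}): φ is false.
  f (successors {g, i}): φ is true.
  g (successors {a, b, c, d, g, i}): φ is true.
  h (successors {g, h}): φ is false.
  i (successors {a, d, e, h, i}): φ is true.
Detail at b (counterexample):
  At b: r ∨ □□r is true, so ¬(r ∨ □□r) is false.
    At b: r is true, □□r is false, so r ∨ □□r is true.
      At b: □□r requires □r at every successor {c, d, e}.
        □r fails at c, so □□r is false at b.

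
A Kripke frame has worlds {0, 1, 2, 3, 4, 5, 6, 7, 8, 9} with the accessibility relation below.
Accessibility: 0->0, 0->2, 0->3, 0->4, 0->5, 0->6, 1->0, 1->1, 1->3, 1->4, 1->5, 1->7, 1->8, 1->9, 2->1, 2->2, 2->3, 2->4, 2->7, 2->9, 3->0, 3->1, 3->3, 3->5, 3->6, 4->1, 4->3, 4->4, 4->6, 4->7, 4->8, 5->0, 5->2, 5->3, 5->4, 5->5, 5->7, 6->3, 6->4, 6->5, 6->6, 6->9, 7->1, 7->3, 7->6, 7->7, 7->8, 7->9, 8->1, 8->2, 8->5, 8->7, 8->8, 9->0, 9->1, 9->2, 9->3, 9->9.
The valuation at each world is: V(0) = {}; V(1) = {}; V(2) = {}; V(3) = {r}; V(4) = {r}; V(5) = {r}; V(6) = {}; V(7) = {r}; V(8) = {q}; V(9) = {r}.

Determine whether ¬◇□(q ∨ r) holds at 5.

Yes

At 5: ◇□(q ∨ r) is false, so ¬◇□(q ∨ r) is true.
  At 5: ◇□(q ∨ r) requires □(q ∨ r) at some successor in {0, 2, 3, 4, 5, 7}.
    At 0: □(q ∨ r) is false.
    At 2: □(q ∨ r) is false.
    At 3: □(q ∨ r) is false.
    At 4: □(q ∨ r) is false.
    At 5: □(q ∨ r) is false.
    At 7: □(q ∨ r) is false.
  So ◇□(q ∨ r) is false at 5.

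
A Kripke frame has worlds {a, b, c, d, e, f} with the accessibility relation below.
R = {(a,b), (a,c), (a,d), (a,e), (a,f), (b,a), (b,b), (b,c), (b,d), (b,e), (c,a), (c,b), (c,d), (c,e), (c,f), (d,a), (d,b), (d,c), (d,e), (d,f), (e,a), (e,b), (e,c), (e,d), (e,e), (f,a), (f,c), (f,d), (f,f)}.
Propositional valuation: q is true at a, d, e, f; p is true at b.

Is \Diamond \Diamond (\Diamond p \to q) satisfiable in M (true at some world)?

Yes

Let φ = \Diamond \Diamond (\Diamond p \to q). Evaluate φ at each world:
  a (successors {b, c, d, e, f}): φ is true.
  b (successors {a, b, c, d, e}): φ is true.
  c (successors {a, b, d, e, f}): φ is true.
  d (successors {a, b, c, e, f}): φ is true.
  e (successors {a, b, c, d, e}): φ is true.
  f (successors {a, c, d, f}): φ is true.
Detail at a (witness):
  At a: \Diamond \Diamond (\Diamond p \to q) requires \Diamond (\Diamond p \to q) at some successor in {b, c, d, e, f}.
    \Diamond (\Diamond p \to q) holds at b, so \Diamond \Diamond (\Diamond p \to q) is true at a.
      At b: \Diamond (\Diamond p \to q) requires \Diamond p \to q at some successor in {a, b, c, d, e}.
        \Diamond p \to q holds at a, so \Diamond (\Diamond p \to q) is true at b.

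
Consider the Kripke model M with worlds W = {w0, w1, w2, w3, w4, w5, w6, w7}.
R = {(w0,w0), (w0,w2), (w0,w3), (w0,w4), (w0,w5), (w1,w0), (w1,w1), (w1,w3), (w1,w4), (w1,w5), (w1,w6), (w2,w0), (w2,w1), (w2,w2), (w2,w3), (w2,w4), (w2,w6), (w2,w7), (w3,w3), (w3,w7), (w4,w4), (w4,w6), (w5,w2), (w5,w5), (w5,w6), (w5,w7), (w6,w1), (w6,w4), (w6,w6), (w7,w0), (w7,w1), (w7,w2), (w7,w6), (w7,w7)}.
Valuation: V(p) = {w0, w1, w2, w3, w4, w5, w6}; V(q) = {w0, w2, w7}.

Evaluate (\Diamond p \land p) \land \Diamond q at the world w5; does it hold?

Yes

At w5: \Diamond p \land p is true, \Diamond q is true, so (\Diamond p \land p) \land \Diamond q is true.
  At w5: \Diamond p is true, p is true, so \Diamond p \land p is true.
    At w5: \Diamond p requires p at some successor in {w2, w5, w6, w7}.
      p holds at w2, so \Diamond p is true at w5.
  At w5: \Diamond q requires q at some successor in {w2, w5, w6, w7}.
    q holds at w2, so \Diamond q is true at w5.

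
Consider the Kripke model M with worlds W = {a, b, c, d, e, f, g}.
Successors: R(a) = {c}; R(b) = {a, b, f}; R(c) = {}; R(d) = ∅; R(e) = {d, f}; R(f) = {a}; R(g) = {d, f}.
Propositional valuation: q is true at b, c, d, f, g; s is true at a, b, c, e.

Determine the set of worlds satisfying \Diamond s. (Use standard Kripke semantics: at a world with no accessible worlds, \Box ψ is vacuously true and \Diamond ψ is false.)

Let φ = \Diamond s. Evaluate φ at each world:
  a (successors {c}): φ is true.
  b (successors {a, b, f}): φ is true.
  c (successors ∅): φ is false.
  d (successors ∅): φ is false.
  e (successors {d, f}): φ is false.
  f (successors {a}): φ is true.
  g (successors {d, f}): φ is false.
For instance, at b:
  At b: \Diamond s requires s at some successor in {a, b, f}.
    s holds at a, so \Diamond s is true at b.
Satisfying worlds: {a, b, f}

a, b, f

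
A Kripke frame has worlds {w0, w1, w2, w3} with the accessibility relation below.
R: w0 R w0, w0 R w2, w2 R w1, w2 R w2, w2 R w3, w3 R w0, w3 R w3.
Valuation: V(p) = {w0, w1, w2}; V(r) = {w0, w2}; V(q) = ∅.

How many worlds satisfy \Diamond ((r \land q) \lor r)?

3

Let φ = \Diamond ((r \land q) \lor r). Evaluate φ at each world:
  w0 (successors {w0, w2}): φ is true.
  w1 (successors ∅): φ is false.
  w2 (successors {w1, w2, w3}): φ is true.
  w3 (successors {w0, w3}): φ is true.
For instance, at w0:
  At w0: \Diamond ((r \land q) \lor r) requires (r \land q) \lor r at some successor in {w0, w2}.
    (r \land q) \lor r holds at w0, so \Diamond ((r \land q) \lor r) is true at w0.
Satisfying worlds: {w0, w2, w3}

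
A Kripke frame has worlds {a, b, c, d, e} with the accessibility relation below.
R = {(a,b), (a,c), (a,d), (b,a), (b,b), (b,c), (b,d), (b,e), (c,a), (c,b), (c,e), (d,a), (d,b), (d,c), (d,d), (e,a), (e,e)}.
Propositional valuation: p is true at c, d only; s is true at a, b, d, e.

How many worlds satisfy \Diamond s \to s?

4

Let φ = \Diamond s \to s. Evaluate φ at each world:
  a (successors {b, c, d}): φ is true.
  b (successors {a, b, c, d, e}): φ is true.
  c (successors {a, b, e}): φ is false.
  d (successors {a, b, c, d}): φ is true.
  e (successors {a, e}): φ is true.
For instance, at d:
  At d: \Diamond s is true, s is true, so \Diamond s \to s is true.
    At d: \Diamond s requires s at some successor in {a, b, c, d}.
      s holds at a, so \Diamond s is true at d.
Satisfying worlds: {a, b, d, e}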